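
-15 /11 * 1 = -15 /11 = -1.36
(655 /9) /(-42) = -655 /378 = -1.73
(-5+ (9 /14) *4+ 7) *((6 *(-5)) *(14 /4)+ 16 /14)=-474.78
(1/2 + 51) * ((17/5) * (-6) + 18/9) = -4738/5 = -947.60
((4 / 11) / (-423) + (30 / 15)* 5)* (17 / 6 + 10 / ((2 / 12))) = 8770151 / 13959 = 628.28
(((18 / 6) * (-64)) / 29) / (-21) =64 / 203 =0.32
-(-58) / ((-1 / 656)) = -38048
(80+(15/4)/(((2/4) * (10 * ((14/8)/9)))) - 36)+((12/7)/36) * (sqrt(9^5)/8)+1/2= 49.80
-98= -98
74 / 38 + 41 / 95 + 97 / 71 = 25261 / 6745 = 3.75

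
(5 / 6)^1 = 5 / 6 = 0.83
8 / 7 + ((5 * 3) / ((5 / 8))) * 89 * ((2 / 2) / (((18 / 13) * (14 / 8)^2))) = 74216 / 147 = 504.87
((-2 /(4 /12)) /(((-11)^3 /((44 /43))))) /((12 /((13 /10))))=13 /26015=0.00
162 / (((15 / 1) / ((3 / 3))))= 54 / 5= 10.80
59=59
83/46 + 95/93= 12089/4278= 2.83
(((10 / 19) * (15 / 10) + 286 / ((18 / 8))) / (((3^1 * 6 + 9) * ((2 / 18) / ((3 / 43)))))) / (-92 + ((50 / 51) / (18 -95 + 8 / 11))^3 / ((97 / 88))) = -0.03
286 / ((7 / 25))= 7150 / 7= 1021.43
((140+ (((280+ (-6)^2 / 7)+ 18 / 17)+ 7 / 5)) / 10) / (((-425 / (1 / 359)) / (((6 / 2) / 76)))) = -763269 / 68994415000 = -0.00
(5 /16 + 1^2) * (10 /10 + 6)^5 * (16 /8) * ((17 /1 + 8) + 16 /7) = 9630411 /8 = 1203801.38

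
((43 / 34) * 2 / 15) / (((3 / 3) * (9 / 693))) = 3311 / 255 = 12.98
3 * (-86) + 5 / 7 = -1801 / 7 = -257.29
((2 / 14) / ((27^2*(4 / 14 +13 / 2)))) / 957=0.00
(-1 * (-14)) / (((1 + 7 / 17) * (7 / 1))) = 17 / 12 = 1.42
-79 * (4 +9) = -1027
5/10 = 1/2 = 0.50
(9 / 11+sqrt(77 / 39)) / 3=3 / 11+sqrt(3003) / 117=0.74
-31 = -31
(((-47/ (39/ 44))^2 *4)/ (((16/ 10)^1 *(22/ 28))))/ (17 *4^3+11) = 1943920/ 238797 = 8.14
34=34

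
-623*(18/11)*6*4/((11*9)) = -29904/121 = -247.14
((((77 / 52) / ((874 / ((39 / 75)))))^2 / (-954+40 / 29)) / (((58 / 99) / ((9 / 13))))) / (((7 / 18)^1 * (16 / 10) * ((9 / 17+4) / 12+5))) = -0.00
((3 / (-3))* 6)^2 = 36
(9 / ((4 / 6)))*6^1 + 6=87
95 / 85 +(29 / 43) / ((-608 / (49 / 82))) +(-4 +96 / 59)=-2700479535 / 2150239424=-1.26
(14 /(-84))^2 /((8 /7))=7 /288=0.02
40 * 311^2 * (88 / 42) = 170228960 / 21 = 8106140.95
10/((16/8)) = 5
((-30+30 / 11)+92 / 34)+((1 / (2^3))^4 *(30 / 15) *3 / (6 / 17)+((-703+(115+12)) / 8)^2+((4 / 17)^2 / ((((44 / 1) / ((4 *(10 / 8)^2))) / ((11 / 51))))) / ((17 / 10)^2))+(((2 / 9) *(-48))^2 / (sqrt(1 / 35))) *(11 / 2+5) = 990195352574849 / 191919230976+3584 *sqrt(35) / 3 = 12227.18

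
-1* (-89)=89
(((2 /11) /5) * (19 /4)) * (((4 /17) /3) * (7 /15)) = 266 /42075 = 0.01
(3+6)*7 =63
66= 66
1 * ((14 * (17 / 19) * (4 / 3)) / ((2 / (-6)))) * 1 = -952 / 19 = -50.11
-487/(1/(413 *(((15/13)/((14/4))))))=-861990/13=-66306.92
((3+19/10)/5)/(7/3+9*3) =147/4400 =0.03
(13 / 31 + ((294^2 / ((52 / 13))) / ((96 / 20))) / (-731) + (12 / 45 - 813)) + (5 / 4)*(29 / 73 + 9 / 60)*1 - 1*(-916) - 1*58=40.21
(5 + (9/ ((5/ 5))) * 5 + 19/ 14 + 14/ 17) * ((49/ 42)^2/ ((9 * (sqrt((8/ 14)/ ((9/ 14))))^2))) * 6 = 86933/ 1632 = 53.27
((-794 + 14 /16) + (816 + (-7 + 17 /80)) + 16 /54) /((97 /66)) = 389279 /34920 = 11.15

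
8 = 8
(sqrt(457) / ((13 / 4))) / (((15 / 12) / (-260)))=-1368.16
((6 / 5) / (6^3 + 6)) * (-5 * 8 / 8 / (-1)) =1 / 37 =0.03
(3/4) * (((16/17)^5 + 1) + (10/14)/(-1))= 15269619/19877998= 0.77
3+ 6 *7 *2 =87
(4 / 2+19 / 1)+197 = 218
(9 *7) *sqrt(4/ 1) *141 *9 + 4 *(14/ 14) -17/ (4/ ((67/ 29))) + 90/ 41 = 760438629/ 4756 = 159890.38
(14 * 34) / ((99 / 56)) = 26656 / 99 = 269.25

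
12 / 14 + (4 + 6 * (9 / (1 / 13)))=4948 / 7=706.86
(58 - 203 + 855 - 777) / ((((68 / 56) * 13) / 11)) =-10318 / 221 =-46.69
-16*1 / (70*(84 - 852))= 1 / 3360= 0.00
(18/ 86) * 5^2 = 225/ 43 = 5.23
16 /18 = 8 /9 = 0.89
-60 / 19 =-3.16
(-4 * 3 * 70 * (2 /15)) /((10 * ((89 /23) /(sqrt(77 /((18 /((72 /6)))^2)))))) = -2576 * sqrt(77) /1335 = -16.93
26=26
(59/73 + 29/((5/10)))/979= 4293/71467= 0.06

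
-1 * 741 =-741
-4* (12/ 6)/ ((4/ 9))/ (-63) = 2/ 7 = 0.29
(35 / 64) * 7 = 245 / 64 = 3.83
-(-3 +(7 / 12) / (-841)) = 30283 / 10092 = 3.00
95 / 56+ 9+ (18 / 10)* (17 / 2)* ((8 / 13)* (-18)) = -577961 / 3640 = -158.78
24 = 24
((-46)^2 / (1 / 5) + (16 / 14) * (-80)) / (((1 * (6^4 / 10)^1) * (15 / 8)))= 73420 / 1701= 43.16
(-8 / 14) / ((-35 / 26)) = 104 / 245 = 0.42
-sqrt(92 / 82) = -1.06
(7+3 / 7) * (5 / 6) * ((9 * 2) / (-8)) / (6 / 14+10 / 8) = -390 / 47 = -8.30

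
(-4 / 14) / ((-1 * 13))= 2 / 91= 0.02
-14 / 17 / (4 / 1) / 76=-7 / 2584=-0.00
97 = 97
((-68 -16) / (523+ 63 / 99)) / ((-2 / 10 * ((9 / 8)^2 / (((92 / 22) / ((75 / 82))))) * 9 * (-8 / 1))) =-6601 / 164025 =-0.04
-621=-621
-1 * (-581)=581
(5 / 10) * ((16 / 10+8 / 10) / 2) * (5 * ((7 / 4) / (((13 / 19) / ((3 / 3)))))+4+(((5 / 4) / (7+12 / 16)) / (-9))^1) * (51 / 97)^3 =1.46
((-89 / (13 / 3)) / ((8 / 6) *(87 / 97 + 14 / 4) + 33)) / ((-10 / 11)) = 854667 / 1470170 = 0.58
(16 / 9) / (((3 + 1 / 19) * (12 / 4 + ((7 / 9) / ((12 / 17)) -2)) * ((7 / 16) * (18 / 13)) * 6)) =0.08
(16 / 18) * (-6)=-16 / 3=-5.33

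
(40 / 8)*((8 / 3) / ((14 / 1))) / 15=4 / 63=0.06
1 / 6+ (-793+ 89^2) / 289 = 43057 / 1734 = 24.83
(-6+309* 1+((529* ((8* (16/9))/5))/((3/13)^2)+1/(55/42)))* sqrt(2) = 25445975* sqrt(2)/891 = 40388.38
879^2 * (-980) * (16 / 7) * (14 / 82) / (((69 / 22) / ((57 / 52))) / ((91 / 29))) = -8862130458720 / 27347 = -324062253.95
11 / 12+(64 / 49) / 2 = 1.57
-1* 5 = -5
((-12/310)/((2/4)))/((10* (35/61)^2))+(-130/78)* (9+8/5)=-50383853/2848125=-17.69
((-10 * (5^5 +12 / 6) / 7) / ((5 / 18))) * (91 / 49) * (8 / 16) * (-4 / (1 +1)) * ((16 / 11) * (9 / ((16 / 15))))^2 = 4498418.13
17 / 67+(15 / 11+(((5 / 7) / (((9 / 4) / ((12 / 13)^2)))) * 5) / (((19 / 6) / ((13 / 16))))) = 2503168 / 1274273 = 1.96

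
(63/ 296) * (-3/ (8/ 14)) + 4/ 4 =-139/ 1184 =-0.12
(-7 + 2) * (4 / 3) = -20 / 3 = -6.67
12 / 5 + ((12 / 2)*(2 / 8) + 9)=129 / 10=12.90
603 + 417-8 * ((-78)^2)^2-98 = -296119526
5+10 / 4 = 7.50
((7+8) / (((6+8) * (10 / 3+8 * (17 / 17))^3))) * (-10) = -2025 / 275128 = -0.01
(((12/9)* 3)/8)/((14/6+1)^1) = 3/20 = 0.15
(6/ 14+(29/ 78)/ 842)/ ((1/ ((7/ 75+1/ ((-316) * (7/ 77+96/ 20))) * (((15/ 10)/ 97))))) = 116544389593/ 189533435800800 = 0.00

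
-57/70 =-0.81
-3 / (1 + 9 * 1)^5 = -3 / 100000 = -0.00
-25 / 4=-6.25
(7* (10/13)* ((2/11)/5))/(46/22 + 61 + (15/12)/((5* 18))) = 2016/649727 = 0.00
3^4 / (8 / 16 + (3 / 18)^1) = 243 / 2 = 121.50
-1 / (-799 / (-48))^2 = -2304 / 638401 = -0.00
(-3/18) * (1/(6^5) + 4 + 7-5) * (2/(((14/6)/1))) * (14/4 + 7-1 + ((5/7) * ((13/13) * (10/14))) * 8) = -62100467/5334336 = -11.64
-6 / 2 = -3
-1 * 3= -3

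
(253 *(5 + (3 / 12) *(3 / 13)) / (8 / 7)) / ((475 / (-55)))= -5123503 / 39520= -129.64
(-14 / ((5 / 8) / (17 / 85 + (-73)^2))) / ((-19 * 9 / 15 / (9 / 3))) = 2984352 / 95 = 31414.23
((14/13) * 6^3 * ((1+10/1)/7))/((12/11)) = 4356/13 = 335.08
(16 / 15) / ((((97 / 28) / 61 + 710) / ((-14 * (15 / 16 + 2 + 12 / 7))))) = -1779736 / 18191655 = -0.10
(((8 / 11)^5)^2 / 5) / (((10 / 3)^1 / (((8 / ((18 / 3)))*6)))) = 12884901888 / 648435615025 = 0.02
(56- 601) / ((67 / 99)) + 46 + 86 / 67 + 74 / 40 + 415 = -457161 / 1340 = -341.16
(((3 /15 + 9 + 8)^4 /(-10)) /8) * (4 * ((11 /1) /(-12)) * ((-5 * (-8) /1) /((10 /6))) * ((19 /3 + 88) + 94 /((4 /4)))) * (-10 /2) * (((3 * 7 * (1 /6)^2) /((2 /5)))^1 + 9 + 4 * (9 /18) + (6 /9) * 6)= -335716001797 /225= -1492071119.10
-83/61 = -1.36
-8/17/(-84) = 2/357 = 0.01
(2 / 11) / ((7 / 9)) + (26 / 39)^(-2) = 765 / 308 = 2.48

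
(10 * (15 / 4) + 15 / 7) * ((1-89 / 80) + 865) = 7680201 / 224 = 34286.61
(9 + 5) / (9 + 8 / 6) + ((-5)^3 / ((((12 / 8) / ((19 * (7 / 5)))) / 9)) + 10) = -618098 / 31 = -19938.65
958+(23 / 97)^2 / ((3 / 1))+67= 28933204 / 28227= 1025.02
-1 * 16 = -16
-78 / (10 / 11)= -429 / 5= -85.80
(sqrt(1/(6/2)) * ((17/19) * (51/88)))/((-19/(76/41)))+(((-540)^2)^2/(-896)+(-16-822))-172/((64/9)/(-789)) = -10626776455/112-289 * sqrt(3)/17138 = -94881932.66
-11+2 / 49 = -537 / 49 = -10.96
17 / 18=0.94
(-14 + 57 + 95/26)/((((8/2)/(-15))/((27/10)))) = -98253/208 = -472.37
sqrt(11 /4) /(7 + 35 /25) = 5 * sqrt(11) /84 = 0.20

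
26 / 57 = 0.46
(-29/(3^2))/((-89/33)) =319/267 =1.19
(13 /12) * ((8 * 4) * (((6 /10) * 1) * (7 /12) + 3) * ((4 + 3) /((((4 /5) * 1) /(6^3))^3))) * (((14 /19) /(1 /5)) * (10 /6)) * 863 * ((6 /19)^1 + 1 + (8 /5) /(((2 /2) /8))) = 432078426761436000 /361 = 1196893148923645.43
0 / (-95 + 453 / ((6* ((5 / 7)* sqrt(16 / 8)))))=0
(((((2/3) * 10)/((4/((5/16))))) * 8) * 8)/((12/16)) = 400/9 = 44.44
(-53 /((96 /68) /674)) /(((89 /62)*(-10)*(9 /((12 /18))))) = 9412747 /72090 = 130.57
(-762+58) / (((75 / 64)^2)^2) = -11811160064 / 31640625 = -373.29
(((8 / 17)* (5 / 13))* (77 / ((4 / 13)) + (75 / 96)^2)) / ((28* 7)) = 1284405 / 5544448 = 0.23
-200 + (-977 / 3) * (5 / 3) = -6685 / 9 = -742.78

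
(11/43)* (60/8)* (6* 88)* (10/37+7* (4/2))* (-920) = -21159705600/1591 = -13299626.40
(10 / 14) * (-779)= -3895 / 7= -556.43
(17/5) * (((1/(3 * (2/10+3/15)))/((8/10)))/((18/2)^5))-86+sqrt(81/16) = -118688405/1417176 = -83.75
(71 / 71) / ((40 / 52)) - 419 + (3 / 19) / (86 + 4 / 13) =-417.70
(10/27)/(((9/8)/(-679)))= -54320/243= -223.54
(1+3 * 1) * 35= 140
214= 214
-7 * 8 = -56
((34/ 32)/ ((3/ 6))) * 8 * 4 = 68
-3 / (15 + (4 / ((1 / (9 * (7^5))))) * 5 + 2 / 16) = -24 / 24202201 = -0.00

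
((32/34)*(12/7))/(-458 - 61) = -64/20587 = -0.00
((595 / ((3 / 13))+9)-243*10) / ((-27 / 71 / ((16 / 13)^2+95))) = -39930.91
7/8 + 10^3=8007/8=1000.88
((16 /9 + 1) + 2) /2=43 /18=2.39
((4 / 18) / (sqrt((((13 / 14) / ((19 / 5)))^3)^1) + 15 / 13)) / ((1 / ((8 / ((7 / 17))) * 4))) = 38029368832 / 2513000985 - 90832768 * sqrt(17290) / 7539002955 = 13.55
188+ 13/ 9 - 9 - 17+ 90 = 2281/ 9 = 253.44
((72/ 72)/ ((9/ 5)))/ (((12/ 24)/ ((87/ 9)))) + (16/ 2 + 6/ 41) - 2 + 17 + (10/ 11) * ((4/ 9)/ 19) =7845137/ 231363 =33.91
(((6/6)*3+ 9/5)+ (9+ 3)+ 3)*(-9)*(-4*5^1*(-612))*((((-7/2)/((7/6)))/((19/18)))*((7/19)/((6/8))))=1099308672/361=3045176.38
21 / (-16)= -21 / 16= -1.31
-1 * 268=-268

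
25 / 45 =5 / 9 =0.56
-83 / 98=-0.85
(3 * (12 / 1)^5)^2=557256278016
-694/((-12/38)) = 6593/3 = 2197.67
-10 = -10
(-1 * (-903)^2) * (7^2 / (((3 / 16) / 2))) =-426187104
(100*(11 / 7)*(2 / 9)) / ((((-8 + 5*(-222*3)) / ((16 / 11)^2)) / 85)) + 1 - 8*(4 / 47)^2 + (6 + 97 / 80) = 1282226810041 / 204397356240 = 6.27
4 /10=2 /5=0.40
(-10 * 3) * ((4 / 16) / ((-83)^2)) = -15 / 13778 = -0.00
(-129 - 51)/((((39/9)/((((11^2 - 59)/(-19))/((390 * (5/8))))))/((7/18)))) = 3472/16055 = 0.22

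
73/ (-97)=-73/ 97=-0.75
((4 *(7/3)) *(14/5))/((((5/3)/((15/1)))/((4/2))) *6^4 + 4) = 98/285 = 0.34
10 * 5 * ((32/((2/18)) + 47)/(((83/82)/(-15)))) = -20602500/83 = -248222.89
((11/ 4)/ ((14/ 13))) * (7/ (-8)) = -143/ 64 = -2.23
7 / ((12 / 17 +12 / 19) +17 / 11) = 2.43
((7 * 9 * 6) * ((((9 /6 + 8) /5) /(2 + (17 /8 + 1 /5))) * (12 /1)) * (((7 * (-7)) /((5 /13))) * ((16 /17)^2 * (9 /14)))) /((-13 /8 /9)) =200156479488 /249985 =800673.96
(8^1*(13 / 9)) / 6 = 52 / 27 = 1.93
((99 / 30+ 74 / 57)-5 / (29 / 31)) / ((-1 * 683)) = 12341 / 11289990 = 0.00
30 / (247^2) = 30 / 61009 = 0.00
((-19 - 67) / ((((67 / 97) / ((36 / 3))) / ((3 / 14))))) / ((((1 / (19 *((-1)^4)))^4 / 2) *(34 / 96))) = -235616968.18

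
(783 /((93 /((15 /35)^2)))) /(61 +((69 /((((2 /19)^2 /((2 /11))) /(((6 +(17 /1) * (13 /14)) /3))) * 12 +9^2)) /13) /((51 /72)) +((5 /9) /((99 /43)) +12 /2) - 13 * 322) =-458925457765203 /1222287902976431242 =-0.00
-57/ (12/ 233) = -4427/ 4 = -1106.75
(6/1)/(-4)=-3/2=-1.50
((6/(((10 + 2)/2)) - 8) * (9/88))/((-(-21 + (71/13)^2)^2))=1799343/195893632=0.01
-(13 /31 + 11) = -11.42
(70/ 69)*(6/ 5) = 28/ 23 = 1.22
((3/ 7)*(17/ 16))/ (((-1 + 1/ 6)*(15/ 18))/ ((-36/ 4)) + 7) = 4131/ 64204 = 0.06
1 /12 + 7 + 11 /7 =727 /84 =8.65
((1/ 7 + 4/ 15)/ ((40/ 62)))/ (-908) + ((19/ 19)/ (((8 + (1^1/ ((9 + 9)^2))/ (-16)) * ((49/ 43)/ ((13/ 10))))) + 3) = 1739165590339/ 553538319600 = 3.14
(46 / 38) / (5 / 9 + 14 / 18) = 69 / 76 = 0.91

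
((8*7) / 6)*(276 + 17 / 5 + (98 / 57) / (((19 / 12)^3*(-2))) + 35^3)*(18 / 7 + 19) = 8688375.60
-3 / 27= -1 / 9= -0.11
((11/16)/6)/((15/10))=11/144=0.08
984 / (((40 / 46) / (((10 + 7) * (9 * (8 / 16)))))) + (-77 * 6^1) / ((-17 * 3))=7358999 / 85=86576.46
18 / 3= 6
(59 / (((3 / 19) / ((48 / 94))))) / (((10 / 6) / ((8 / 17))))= 215232 / 3995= 53.88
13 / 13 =1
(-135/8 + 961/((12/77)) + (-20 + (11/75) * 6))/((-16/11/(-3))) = 40460783/3200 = 12643.99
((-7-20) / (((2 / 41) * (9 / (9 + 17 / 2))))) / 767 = -4305 / 3068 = -1.40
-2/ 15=-0.13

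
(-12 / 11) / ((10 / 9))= -54 / 55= -0.98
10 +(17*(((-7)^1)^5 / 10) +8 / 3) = -856777 / 30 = -28559.23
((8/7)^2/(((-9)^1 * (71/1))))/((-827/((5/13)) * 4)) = 80/336624561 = 0.00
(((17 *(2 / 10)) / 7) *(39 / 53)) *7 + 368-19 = 93148 / 265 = 351.50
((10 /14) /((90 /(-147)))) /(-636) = 7 /3816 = 0.00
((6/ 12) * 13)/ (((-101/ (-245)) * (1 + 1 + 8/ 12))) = 9555/ 1616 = 5.91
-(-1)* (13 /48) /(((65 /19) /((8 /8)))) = 19 /240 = 0.08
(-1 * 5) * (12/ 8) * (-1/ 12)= 5/ 8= 0.62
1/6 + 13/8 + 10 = 283/24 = 11.79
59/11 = 5.36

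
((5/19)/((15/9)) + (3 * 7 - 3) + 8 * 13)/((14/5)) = 11605/266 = 43.63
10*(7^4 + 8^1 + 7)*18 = 434880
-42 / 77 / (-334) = 0.00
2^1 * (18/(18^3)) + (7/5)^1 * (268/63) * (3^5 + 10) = 1220477/810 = 1506.76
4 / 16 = 1 / 4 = 0.25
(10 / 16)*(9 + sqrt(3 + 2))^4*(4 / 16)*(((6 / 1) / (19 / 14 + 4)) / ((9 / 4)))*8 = 9632*sqrt(5) / 5 + 252448 / 45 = 9917.52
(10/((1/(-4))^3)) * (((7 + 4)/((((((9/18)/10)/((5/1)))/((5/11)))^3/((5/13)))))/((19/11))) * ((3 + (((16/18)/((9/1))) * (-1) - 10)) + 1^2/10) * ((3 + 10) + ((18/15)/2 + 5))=1405912000000000/73359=19164819585.87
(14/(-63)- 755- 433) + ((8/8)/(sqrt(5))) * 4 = -1186.43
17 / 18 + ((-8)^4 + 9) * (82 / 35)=1211915 / 126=9618.37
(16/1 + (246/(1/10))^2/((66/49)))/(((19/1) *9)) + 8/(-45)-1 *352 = 81265216/3135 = 25921.92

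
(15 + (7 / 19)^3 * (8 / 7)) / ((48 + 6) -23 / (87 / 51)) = 2995033 / 8059325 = 0.37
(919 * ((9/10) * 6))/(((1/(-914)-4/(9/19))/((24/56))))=-612335214/2431555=-251.83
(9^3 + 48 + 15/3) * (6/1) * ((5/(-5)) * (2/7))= -9384/7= -1340.57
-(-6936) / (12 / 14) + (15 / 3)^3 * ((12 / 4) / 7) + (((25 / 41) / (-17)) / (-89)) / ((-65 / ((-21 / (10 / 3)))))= 91963550743 / 11290006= 8145.57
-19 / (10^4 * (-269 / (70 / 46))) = 133 / 12374000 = 0.00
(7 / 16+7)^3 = 1685159 / 4096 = 411.42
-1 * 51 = -51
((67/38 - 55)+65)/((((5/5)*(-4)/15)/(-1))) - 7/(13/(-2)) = 89293/1976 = 45.19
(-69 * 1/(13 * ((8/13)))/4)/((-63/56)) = 23/12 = 1.92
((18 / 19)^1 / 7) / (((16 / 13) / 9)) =1053 / 1064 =0.99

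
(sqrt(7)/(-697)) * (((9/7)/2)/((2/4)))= -9 * sqrt(7)/4879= -0.00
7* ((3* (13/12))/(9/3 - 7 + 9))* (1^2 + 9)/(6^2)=91/72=1.26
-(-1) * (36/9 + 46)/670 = 5/67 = 0.07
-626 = -626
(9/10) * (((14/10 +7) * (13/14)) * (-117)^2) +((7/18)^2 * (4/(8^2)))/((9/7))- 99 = 111971819167/1166400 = 95997.79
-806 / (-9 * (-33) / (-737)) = 54002 / 27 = 2000.07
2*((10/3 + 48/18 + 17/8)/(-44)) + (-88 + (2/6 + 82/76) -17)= -1042897/10032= -103.96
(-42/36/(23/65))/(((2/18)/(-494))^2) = -1498991130/23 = -65173527.39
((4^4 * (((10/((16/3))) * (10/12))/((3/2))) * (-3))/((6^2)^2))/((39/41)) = -0.65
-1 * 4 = -4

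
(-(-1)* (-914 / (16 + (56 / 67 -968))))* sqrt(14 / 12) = 30619* sqrt(42) / 191184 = 1.04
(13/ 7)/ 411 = 13/ 2877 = 0.00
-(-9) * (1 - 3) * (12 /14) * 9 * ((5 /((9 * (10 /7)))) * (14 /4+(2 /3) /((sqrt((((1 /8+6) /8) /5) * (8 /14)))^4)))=-239661 /49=-4891.04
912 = 912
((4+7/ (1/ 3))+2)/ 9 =3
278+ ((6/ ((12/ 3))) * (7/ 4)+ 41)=2573/ 8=321.62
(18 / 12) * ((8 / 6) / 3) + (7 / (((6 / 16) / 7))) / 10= 206 / 15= 13.73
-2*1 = -2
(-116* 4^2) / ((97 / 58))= -107648 / 97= -1109.77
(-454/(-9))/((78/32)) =7264/351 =20.70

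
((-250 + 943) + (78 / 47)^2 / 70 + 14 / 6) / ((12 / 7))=40322054 / 99405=405.63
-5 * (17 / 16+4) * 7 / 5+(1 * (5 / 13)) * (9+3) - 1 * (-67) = 7525 / 208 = 36.18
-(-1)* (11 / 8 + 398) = 3195 / 8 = 399.38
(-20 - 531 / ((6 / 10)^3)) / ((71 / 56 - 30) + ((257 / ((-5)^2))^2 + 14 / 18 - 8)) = -780675000 / 21963071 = -35.54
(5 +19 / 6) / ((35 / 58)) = 203 / 15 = 13.53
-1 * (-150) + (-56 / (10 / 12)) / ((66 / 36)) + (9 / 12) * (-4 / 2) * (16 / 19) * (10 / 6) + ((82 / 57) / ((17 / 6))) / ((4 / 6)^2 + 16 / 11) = 111.51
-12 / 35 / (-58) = 0.01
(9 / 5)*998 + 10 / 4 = 17989 / 10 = 1798.90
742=742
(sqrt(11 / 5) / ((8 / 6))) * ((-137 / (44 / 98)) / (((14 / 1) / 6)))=-8631 * sqrt(55) / 440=-145.48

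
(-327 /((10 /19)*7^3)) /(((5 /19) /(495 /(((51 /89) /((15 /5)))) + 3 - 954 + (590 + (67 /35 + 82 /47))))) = -7375273533351 /479599750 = -15377.98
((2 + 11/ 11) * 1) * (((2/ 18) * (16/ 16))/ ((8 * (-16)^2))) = 1/ 6144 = 0.00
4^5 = 1024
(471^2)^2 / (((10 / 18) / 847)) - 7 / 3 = 1125461914227154 / 15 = 75030794281810.27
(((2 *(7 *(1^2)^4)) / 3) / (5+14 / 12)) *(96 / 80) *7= 1176 / 185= 6.36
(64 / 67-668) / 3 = -44692 / 201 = -222.35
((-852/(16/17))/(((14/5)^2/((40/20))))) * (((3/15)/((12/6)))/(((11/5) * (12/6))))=-5.25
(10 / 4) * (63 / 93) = 105 / 62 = 1.69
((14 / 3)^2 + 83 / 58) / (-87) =-12115 / 45414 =-0.27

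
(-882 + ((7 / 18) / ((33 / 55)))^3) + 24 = -135061237 / 157464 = -857.73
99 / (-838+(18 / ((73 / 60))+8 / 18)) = -65043 / 540554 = -0.12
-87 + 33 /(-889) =-77376 /889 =-87.04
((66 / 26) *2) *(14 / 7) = 132 / 13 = 10.15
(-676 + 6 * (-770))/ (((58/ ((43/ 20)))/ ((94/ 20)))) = -668951/ 725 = -922.69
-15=-15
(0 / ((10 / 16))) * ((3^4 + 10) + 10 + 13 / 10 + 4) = 0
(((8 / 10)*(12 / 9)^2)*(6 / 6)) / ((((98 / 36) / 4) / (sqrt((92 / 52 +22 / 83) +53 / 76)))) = 256*sqrt(4592367507) / 5022745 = 3.45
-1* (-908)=908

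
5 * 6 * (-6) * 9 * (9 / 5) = -2916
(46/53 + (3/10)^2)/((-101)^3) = -5077/5460595300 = -0.00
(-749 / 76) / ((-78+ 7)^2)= -749 / 383116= -0.00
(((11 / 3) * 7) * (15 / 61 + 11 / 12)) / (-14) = -9361 / 4392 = -2.13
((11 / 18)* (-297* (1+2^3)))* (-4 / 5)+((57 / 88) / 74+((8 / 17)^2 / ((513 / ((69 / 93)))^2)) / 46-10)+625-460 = 3478811642942718253 / 2379799433824560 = 1461.81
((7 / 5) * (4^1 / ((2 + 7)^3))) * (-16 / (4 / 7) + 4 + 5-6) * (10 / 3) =-1400 / 2187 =-0.64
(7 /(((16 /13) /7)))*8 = 637 /2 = 318.50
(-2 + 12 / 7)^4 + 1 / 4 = 2465 / 9604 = 0.26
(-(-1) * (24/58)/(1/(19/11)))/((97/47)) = 10716/30943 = 0.35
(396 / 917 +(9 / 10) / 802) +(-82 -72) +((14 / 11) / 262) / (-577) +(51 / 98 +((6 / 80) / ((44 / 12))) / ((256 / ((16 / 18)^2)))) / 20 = -72243229968193517 / 470514199478400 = -153.54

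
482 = 482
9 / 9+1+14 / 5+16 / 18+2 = 346 / 45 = 7.69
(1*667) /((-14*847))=-667 /11858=-0.06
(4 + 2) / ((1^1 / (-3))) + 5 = -13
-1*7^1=-7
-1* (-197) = 197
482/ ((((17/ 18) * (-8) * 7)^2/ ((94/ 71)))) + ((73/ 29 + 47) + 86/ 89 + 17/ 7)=551599368263/ 10380069644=53.14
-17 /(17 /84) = -84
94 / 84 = 47 / 42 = 1.12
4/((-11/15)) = -60/11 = -5.45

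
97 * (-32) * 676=-2098304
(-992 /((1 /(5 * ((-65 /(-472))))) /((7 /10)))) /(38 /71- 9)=56.49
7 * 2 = 14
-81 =-81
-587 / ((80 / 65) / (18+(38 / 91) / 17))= -4091977 / 476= -8596.59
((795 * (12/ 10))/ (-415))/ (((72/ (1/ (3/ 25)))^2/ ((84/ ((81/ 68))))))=-788375/ 363042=-2.17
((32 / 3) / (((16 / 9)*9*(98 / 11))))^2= 121 / 21609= 0.01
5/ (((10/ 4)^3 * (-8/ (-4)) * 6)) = 2/ 75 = 0.03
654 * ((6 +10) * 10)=104640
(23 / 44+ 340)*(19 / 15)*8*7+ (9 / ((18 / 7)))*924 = 4519088 / 165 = 27388.41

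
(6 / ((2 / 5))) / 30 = 1 / 2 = 0.50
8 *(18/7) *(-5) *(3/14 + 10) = -51480/49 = -1050.61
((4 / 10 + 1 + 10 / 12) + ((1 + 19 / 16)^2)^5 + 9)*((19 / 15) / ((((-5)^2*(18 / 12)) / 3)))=789706082228277989 / 3092376453120000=255.37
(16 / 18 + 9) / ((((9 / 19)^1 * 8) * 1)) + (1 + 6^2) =25667 / 648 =39.61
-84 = -84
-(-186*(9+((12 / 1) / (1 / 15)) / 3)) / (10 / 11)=14117.40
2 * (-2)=-4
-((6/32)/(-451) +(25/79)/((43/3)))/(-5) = 531009/122563760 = 0.00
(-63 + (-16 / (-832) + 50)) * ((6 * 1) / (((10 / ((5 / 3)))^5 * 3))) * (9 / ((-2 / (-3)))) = -75 / 1664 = -0.05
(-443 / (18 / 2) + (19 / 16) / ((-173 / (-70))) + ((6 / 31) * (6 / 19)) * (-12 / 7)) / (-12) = 4.07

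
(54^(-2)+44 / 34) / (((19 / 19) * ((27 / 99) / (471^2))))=17398718491 / 16524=1052936.24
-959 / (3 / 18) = -5754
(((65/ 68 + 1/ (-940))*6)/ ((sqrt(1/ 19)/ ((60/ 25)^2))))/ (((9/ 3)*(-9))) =-5.33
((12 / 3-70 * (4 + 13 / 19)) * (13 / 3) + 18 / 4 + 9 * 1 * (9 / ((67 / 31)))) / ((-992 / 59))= 613578937 / 7576896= 80.98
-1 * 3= -3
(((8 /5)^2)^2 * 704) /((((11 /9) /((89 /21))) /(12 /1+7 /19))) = 197873.39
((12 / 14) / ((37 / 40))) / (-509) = -0.00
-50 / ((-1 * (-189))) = -50 / 189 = -0.26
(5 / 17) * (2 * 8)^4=327680 / 17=19275.29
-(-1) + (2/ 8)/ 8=33/ 32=1.03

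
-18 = -18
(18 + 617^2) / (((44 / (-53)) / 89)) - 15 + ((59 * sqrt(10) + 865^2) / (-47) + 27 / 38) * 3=-1605521916593 / 39292 - 177 * sqrt(10) / 47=-40861304.71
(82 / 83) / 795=82 / 65985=0.00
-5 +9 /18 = -9 /2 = -4.50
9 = 9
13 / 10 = 1.30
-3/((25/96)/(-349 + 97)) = 72576/25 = 2903.04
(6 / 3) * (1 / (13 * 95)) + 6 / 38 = 197 / 1235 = 0.16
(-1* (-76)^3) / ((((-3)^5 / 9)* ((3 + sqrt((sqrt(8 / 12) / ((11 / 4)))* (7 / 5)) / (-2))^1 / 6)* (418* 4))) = -438976 / (-228* 2^(1 / 4)* 3^(3 / 4)* sqrt(385) / 5 + 22572) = -21.79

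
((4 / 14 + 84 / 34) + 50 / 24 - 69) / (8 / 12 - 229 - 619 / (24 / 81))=183242 / 6618661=0.03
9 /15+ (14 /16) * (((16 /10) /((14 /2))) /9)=28 /45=0.62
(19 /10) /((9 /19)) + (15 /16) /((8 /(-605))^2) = 247251707 /46080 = 5365.71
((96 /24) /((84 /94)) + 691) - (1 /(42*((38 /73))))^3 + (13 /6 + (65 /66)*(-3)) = 31065709601581 /44718924096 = 694.69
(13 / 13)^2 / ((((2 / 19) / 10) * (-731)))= -95 / 731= -0.13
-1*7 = -7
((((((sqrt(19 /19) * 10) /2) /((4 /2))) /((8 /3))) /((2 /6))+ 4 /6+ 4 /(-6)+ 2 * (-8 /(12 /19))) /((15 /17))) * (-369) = 753457 /80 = 9418.21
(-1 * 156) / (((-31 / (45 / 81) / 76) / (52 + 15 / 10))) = 11367.31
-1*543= -543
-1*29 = -29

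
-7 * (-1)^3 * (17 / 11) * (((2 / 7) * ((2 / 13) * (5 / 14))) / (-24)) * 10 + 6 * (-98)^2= 346089319 / 6006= 57623.93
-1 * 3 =-3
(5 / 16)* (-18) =-45 / 8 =-5.62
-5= -5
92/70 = 46/35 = 1.31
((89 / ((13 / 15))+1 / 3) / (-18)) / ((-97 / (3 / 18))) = 0.01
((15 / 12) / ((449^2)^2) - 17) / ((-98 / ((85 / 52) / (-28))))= -33559475328765 / 3313864647556736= -0.01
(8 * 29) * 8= 1856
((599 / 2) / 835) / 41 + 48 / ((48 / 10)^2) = 859469 / 410820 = 2.09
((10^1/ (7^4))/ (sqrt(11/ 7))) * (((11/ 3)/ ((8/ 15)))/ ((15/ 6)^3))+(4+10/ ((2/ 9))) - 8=2 * sqrt(77)/ 12005+41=41.00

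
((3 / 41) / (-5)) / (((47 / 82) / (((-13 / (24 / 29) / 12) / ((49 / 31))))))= 11687 / 552720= 0.02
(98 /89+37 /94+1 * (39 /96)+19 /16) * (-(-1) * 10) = 2067065 /66928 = 30.88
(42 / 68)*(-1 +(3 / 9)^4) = -280 / 459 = -0.61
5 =5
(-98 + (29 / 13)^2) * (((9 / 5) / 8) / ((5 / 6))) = -25.12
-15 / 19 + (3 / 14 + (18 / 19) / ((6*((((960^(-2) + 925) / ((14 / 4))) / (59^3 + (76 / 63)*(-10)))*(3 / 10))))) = 408.41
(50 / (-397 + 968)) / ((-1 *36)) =-25 / 10278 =-0.00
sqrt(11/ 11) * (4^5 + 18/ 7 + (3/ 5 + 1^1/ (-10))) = 14379/ 14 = 1027.07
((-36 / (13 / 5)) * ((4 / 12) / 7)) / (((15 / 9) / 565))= -20340 / 91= -223.52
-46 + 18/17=-764/17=-44.94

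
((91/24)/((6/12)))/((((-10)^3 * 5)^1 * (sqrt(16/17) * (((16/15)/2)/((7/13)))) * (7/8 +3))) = -49 * sqrt(17)/496000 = -0.00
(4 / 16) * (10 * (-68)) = -170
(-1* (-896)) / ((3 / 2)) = 1792 / 3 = 597.33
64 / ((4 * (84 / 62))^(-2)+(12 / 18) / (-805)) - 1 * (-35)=211502585 / 107827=1961.50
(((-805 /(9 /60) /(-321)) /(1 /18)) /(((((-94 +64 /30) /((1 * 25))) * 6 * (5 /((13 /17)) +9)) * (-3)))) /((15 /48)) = 1610000 /1718313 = 0.94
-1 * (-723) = 723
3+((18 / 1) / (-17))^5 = 1.67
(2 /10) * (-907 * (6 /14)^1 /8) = -2721 /280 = -9.72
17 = 17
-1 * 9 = -9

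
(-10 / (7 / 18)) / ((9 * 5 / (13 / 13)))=-4 / 7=-0.57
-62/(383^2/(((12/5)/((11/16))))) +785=6333285671/8067895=785.00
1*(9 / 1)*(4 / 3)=12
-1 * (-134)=134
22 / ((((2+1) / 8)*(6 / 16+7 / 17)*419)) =23936 / 134499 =0.18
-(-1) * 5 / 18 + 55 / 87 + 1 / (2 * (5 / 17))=2.61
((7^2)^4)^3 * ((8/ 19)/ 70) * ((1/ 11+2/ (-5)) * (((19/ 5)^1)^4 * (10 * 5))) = -3713487180911075011889.84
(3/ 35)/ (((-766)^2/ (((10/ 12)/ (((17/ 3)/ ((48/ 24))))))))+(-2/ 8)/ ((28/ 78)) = -13893543/ 19949704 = -0.70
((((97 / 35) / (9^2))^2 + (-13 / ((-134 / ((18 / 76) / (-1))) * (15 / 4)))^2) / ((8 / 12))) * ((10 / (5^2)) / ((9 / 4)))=12589233704 / 39073668576075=0.00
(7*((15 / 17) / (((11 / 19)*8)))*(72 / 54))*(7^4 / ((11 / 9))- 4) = 14340725 / 4114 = 3485.83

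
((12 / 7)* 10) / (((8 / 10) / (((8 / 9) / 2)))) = 9.52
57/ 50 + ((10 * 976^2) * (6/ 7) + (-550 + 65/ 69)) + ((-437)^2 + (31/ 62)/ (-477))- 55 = 16041555542027/ 1919925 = 8355303.22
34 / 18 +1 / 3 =20 / 9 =2.22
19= 19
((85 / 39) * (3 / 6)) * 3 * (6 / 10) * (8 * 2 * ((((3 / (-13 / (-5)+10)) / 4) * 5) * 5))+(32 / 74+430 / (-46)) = 37.79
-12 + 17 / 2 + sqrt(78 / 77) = -7 / 2 + sqrt(6006) / 77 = -2.49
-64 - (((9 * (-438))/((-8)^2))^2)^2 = -14392906.86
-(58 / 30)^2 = -841 / 225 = -3.74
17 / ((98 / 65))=11.28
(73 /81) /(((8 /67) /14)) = 34237 /324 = 105.67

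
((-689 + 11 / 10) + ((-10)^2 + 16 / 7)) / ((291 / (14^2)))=-573902 / 1455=-394.43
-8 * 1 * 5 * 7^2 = -1960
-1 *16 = -16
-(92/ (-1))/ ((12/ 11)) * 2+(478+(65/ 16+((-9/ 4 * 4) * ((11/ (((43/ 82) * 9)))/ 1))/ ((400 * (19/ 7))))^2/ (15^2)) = 5180296594252907/ 8009868000000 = 646.74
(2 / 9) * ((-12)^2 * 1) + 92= 124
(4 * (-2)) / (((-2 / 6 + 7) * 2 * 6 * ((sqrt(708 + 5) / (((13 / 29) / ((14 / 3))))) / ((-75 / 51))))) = 195 * sqrt(713) / 9842252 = 0.00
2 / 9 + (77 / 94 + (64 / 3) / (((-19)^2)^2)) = 114830849 / 110251566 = 1.04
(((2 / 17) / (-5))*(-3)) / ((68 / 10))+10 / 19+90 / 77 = 721109 / 422807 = 1.71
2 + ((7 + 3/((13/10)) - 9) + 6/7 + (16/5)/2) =2168/455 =4.76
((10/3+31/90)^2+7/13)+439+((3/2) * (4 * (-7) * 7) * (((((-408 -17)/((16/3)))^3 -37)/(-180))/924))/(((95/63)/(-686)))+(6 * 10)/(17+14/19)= 12376493536929476753/30378372710400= 407411.34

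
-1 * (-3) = 3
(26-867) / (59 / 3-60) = 2523 / 121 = 20.85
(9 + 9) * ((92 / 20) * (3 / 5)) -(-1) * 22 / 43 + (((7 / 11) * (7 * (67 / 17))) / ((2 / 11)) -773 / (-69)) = 398350451 / 2521950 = 157.95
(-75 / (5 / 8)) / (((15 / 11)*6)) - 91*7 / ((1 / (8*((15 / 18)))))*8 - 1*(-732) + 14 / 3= -99754 / 3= -33251.33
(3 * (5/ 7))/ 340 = 3/ 476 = 0.01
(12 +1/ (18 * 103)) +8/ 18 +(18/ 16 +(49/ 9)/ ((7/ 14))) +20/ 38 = 3520513/ 140904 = 24.99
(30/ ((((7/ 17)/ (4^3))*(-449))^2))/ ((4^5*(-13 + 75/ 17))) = -294780/ 721126777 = -0.00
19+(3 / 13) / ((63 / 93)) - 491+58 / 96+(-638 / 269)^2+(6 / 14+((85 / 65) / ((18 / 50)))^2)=-7160589163025 / 15848795664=-451.81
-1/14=-0.07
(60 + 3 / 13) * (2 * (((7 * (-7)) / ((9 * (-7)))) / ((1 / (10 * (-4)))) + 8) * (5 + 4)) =-25056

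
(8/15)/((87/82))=656/1305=0.50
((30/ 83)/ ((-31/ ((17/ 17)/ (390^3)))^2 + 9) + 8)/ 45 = 748441489623048002002/ 4209983379129645011205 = 0.18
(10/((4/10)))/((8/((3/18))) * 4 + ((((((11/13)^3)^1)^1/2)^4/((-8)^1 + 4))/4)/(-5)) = 745538723919392000/5725740538129307281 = 0.13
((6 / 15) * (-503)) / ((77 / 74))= -74444 / 385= -193.36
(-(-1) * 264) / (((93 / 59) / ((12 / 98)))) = 31152 / 1519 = 20.51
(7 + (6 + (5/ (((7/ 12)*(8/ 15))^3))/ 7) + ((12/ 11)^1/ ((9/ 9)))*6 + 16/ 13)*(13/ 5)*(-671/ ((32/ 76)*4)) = -141654536537/ 3073280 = -46092.30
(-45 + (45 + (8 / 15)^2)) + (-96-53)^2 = 4995289 / 225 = 22201.28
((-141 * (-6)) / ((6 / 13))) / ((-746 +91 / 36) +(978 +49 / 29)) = 1913652 / 246611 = 7.76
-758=-758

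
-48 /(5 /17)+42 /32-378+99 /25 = -214371 /400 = -535.93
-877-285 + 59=-1103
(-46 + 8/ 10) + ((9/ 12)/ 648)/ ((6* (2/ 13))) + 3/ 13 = -30304819/ 673920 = -44.97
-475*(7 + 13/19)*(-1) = 3650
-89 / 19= -4.68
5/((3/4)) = 20/3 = 6.67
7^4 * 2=4802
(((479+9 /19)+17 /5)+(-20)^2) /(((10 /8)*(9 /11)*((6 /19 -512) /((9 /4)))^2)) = 0.02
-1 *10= -10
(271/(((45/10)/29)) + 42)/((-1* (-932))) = 4024/2097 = 1.92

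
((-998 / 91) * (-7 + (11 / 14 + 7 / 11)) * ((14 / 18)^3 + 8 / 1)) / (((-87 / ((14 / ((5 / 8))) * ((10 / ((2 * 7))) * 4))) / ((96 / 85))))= -83396392960 / 193714983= -430.51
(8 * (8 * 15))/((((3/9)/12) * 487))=34560/487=70.97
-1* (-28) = 28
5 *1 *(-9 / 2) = -45 / 2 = -22.50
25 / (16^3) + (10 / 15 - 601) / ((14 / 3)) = -3688273 / 28672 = -128.64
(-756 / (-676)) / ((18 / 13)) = 21 / 26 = 0.81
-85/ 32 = -2.66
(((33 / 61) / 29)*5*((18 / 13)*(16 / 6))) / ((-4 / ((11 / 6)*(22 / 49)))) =-0.07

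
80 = 80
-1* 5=-5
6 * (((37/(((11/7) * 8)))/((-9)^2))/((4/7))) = 1813/4752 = 0.38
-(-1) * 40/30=4/3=1.33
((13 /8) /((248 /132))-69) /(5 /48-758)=101385 /1127749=0.09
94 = 94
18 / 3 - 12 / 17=90 / 17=5.29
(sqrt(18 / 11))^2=1.64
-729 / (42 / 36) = -4374 / 7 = -624.86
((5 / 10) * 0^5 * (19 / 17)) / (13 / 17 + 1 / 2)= 0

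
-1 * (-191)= 191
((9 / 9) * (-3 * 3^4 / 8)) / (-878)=243 / 7024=0.03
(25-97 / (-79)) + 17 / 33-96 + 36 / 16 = -698749 / 10428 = -67.01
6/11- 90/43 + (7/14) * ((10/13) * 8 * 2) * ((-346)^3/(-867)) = 1567390239868/5331183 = 294004.21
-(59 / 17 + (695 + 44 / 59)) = -701314 / 1003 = -699.22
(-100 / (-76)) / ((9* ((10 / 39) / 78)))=845 / 19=44.47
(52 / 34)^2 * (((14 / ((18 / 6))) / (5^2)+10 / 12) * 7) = 7098 / 425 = 16.70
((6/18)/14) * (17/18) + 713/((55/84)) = 45279287/41580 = 1088.97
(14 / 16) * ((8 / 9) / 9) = 7 / 81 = 0.09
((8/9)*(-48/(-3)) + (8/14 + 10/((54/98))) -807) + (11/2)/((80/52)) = -5824853/7560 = -770.48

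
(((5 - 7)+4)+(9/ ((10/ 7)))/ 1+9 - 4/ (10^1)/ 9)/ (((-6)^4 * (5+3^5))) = 1553/ 28926720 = 0.00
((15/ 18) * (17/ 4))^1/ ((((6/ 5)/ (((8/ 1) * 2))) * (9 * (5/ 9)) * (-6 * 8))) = -85/ 432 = -0.20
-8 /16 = -1 /2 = -0.50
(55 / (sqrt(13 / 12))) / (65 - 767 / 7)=-385* sqrt(39) / 2028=-1.19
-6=-6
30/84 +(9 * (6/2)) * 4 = 1517/14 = 108.36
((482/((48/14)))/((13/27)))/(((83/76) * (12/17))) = 1634703/4316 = 378.75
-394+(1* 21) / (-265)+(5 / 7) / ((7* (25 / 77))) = -730434 / 1855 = -393.76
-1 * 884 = -884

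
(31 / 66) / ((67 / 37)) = 1147 / 4422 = 0.26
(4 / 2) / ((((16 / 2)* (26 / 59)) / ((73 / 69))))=4307 / 7176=0.60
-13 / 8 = -1.62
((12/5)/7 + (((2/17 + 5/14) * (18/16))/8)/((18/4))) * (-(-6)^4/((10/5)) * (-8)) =1103301/595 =1854.29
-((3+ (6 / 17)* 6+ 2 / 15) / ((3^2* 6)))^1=-1339 / 13770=-0.10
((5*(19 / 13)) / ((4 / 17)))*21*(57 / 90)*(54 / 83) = 268.74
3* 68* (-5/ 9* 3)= -340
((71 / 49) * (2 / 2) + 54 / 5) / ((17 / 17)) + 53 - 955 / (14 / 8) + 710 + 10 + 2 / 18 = 528419 / 2205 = 239.65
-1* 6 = -6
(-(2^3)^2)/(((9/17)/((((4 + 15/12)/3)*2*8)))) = -30464/9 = -3384.89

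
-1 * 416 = -416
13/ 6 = 2.17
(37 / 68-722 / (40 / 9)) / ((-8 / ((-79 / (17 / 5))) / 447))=-242988753 / 1156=-210197.88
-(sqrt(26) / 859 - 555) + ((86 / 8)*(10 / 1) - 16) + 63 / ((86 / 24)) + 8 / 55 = 3141793 / 4730 - sqrt(26) / 859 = 664.22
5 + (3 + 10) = 18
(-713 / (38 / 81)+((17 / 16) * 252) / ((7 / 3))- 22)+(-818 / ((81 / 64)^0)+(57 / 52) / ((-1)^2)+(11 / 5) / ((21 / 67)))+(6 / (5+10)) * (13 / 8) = -231993823 / 103740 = -2236.30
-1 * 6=-6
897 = 897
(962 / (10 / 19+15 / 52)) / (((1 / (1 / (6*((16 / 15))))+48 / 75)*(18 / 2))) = 594035 / 31878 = 18.63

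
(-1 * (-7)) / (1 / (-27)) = -189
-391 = -391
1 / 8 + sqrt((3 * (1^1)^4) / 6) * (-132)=1 / 8-66 * sqrt(2)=-93.21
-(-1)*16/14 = 8/7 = 1.14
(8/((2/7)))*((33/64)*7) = 1617/16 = 101.06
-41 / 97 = -0.42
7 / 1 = 7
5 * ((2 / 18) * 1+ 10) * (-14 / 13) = -490 / 9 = -54.44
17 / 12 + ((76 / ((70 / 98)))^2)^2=961231025537 / 7500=128164136.74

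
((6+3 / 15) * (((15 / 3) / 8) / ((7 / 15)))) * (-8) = -66.43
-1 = -1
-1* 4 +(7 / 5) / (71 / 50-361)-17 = -377629 / 17979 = -21.00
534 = 534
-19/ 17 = -1.12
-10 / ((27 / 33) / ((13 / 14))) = -715 / 63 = -11.35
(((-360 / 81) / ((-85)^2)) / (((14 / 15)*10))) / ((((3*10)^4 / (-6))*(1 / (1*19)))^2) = -0.00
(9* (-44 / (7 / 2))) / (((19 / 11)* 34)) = -4356 / 2261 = -1.93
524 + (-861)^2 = 741845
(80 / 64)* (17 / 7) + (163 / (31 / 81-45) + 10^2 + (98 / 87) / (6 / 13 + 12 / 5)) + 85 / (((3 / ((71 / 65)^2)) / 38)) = 36837395656759 / 26609195340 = 1384.39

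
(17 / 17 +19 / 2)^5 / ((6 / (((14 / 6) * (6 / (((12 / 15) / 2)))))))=47647845 / 64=744497.58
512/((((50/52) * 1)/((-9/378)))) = -6656/525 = -12.68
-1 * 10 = -10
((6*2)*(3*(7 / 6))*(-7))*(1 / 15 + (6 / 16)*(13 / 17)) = -35329 / 340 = -103.91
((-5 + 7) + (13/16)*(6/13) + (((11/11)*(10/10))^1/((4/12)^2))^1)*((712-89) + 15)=7257.25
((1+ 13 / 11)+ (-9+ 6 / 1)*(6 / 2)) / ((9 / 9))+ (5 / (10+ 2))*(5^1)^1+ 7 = 299 / 132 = 2.27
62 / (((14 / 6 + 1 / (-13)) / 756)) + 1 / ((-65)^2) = 965416736 / 46475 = 20772.82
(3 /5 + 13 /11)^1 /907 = 98 /49885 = 0.00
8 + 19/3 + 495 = 1528/3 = 509.33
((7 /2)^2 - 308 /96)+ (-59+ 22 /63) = -25003 /504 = -49.61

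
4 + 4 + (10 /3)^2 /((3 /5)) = 716 /27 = 26.52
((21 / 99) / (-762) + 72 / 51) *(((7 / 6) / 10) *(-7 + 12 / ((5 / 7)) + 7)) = 5913173 / 2137410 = 2.77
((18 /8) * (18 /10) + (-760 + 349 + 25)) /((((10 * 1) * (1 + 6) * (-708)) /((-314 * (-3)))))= 1199323 /165200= 7.26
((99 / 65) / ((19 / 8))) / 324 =22 / 11115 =0.00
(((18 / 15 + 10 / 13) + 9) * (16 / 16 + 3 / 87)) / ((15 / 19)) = 27094 / 1885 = 14.37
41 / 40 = 1.02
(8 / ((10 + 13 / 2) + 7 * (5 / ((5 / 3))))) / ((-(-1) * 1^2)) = 16 / 75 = 0.21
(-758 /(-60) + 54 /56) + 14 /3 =2557 /140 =18.26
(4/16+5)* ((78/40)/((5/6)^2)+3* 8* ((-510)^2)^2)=4262076630007371/500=8524153260014.74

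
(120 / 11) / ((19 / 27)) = 3240 / 209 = 15.50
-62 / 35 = -1.77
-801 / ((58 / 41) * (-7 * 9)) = 3649 / 406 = 8.99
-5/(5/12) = -12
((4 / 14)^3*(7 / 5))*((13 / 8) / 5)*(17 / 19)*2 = 442 / 23275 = 0.02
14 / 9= 1.56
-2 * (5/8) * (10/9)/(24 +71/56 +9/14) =-700/13059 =-0.05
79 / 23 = 3.43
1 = 1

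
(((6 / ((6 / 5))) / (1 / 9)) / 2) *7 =315 / 2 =157.50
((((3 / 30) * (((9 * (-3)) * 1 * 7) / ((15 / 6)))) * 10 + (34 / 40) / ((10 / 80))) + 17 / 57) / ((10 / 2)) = -19523 / 1425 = -13.70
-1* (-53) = 53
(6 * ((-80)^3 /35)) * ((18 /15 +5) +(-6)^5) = 4773765120 /7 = 681966445.71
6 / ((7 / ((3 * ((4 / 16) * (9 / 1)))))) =81 / 14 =5.79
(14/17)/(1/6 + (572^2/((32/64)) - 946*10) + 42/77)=924/723587575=0.00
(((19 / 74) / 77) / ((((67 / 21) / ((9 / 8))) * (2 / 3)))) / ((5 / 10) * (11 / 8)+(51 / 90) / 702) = 8102835 / 3162276854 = 0.00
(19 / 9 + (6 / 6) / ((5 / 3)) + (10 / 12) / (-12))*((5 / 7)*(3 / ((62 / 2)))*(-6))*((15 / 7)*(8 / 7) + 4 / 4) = -160719 / 42532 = -3.78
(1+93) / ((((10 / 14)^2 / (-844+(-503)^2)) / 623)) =144719409954 / 5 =28943881990.80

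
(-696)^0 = 1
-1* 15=-15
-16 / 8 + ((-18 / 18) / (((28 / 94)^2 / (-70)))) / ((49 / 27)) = 296843 / 686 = 432.72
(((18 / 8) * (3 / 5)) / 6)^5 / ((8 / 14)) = 0.00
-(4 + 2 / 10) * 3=-63 / 5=-12.60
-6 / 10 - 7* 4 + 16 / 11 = -1493 / 55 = -27.15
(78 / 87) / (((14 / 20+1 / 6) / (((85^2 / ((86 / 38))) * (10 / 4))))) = 10295625 / 1247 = 8256.32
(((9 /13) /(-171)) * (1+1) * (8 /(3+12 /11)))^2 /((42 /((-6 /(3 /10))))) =-61952 /518881545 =-0.00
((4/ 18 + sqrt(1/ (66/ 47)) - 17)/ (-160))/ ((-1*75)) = -151/ 108000 + sqrt(3102)/ 792000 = -0.00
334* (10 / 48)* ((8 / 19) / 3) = 1670 / 171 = 9.77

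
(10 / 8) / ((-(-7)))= 5 / 28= 0.18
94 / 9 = 10.44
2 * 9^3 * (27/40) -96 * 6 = 8163/20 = 408.15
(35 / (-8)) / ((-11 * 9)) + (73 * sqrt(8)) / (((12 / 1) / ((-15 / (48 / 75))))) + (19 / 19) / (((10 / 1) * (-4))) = 19 / 990-9125 * sqrt(2) / 32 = -403.25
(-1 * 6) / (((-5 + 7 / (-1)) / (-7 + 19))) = 6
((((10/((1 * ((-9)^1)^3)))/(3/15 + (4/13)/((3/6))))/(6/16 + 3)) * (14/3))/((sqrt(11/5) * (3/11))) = -72800 * sqrt(55)/9388791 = -0.06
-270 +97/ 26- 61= -8509/ 26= -327.27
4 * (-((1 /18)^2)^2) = -1 /26244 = -0.00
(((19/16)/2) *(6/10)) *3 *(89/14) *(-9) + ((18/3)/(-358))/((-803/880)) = -1789262457/29270080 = -61.13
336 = 336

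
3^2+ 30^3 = 27009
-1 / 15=-0.07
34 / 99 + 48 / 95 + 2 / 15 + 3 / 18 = 21607 / 18810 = 1.15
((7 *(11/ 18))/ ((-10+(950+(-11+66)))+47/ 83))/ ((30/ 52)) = 7553/ 1014120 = 0.01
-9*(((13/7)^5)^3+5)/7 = -460886677394764248/33232930569601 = -13868.37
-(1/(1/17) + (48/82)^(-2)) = -11473/576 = -19.92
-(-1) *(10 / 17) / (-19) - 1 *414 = -133732 / 323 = -414.03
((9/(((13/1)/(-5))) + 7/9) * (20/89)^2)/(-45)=25120/8340813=0.00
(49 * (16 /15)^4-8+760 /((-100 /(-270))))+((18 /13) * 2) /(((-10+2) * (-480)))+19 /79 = 7013241759817 /3327480000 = 2107.67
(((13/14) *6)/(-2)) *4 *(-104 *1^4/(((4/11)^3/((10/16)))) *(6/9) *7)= 1124695/16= 70293.44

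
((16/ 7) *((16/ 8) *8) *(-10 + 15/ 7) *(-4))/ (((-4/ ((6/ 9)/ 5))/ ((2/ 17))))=-11264/ 2499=-4.51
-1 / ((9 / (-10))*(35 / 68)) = 136 / 63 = 2.16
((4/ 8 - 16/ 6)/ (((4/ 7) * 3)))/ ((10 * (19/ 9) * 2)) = -0.03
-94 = -94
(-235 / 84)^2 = 55225 / 7056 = 7.83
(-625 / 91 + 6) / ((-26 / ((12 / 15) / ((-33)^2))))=158 / 6441435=0.00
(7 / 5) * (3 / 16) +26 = 2101 / 80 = 26.26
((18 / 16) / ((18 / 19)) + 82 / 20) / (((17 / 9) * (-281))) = -3807 / 382160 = -0.01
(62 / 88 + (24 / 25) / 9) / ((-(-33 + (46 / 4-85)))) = 2677 / 351450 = 0.01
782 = 782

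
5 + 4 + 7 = 16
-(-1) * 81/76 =81/76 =1.07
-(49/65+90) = -5899/65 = -90.75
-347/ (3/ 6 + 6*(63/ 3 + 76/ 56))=-4858/ 1885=-2.58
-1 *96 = -96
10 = 10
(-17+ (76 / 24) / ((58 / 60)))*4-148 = -5884 / 29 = -202.90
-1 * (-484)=484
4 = 4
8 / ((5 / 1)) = 1.60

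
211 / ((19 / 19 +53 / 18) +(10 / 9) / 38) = 8018 / 151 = 53.10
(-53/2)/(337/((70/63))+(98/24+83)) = -1590/23423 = -0.07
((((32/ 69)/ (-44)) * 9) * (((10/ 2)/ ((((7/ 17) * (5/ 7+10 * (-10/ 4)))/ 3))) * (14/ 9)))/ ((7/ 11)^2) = 88/ 161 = 0.55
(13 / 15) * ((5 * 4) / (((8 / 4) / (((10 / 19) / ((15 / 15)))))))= 260 / 57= 4.56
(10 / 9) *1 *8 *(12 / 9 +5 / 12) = 140 / 9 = 15.56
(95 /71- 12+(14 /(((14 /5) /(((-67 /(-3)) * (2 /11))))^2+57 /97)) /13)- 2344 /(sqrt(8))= -586 * sqrt(2)- 51533914036 /5340866583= -838.38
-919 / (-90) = 919 / 90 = 10.21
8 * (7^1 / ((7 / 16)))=128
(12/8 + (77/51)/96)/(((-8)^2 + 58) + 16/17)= 7421/601920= 0.01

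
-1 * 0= 0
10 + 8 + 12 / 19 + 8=506 / 19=26.63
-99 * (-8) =792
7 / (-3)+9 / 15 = -26 / 15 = -1.73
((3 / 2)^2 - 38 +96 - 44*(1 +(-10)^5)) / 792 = 17600065 / 3168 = 5555.58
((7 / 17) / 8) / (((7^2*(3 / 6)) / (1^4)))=1 / 476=0.00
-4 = -4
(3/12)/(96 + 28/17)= 17/6640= 0.00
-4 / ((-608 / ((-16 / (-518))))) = 1 / 4921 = 0.00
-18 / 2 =-9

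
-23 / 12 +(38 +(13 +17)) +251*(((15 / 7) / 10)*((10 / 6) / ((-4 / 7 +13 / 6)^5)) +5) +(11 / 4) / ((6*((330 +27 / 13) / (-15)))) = 1329.74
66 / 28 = 33 / 14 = 2.36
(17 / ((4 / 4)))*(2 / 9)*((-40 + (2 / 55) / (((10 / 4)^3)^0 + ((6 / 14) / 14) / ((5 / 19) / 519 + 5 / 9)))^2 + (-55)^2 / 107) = 690000313737192141350 / 112362636427231641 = 6140.83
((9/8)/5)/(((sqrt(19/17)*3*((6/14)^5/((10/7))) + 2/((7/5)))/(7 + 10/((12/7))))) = 80851334025/39980465242 - 404325999*sqrt(323)/159921860968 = 1.98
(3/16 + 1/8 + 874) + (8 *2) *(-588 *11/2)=-813915/16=-50869.69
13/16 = 0.81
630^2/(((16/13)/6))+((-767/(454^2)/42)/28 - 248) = 468941942493265/242392416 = 1934639.50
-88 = -88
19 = 19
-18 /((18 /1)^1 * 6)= -1 /6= -0.17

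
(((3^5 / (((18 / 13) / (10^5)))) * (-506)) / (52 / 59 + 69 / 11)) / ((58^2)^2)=-360207168750 / 3283905683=-109.69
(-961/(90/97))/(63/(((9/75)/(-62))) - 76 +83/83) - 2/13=-4660679/38171250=-0.12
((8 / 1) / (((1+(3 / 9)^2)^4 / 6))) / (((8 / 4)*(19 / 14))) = 137781 / 11875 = 11.60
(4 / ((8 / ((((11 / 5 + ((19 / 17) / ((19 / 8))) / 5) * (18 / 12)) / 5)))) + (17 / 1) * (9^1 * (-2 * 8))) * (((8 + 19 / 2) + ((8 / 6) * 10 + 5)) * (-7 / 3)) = 27832567 / 136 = 204651.23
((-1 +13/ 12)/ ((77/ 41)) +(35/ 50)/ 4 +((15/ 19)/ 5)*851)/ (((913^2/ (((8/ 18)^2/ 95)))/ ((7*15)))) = 47256466/ 1340591512095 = 0.00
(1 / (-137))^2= 0.00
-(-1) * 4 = 4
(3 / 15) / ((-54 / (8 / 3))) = -4 / 405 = -0.01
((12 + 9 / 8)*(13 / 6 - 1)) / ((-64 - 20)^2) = 5 / 2304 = 0.00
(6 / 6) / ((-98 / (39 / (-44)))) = 39 / 4312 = 0.01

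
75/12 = 6.25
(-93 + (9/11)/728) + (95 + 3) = 40049/8008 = 5.00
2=2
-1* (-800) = 800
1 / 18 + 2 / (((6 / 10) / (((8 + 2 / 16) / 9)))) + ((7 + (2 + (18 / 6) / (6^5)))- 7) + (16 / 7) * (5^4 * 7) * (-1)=-25906871 / 2592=-9994.93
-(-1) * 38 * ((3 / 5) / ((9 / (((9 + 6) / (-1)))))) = -38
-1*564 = -564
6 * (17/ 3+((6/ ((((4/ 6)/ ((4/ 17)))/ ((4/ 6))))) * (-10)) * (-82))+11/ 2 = 237503/ 34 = 6985.38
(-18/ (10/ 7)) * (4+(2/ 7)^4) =-17316/ 343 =-50.48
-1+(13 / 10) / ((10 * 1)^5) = -999987 / 1000000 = -1.00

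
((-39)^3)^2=3518743761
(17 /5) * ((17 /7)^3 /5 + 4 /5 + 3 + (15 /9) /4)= 495499 /20580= 24.08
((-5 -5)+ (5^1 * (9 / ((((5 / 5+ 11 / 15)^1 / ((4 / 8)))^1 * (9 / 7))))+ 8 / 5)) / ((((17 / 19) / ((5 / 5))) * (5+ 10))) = 2793 / 22100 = 0.13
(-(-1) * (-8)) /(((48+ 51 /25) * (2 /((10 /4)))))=-250 /1251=-0.20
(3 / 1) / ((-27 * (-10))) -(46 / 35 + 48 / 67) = -85247 / 42210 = -2.02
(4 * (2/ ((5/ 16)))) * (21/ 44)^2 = 3528/ 605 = 5.83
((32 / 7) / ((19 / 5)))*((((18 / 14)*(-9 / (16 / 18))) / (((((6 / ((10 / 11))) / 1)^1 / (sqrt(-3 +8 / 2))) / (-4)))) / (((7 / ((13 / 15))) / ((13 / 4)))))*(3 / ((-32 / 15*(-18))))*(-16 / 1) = -342225 / 71687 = -4.77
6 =6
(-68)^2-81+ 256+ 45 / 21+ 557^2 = 2205351 / 7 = 315050.14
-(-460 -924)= 1384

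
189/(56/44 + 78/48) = 5544/85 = 65.22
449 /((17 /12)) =5388 /17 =316.94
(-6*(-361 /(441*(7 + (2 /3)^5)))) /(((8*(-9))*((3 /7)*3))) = -0.01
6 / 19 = 0.32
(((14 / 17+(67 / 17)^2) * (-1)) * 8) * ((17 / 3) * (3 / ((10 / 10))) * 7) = -15571.29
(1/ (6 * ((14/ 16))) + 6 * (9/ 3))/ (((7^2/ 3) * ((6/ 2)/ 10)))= 3820/ 1029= 3.71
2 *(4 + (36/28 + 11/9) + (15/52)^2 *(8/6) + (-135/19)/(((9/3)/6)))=-6142945/404586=-15.18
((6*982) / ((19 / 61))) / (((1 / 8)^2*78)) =3833728 / 247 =15521.17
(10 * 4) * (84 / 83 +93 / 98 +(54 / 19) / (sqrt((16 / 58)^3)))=319020 / 4067 +3915 * sqrt(58) / 38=863.07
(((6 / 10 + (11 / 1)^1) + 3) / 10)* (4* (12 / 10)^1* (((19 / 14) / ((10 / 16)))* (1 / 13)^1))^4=404010079617024 / 669677353515625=0.60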